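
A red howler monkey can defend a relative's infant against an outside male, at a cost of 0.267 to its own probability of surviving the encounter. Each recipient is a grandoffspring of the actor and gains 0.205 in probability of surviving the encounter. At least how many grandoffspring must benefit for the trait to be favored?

r to a grandoffspring = 0.25 (two parent–offspring links: r = (1/2)^2 = 1/4).
Hamilton's rule: n·r·B > C  ⇒  n > C/(r·B) = 0.267/(0.25·0.205) = 5.21.
The smallest integer exceeding 5.21 is 6.

6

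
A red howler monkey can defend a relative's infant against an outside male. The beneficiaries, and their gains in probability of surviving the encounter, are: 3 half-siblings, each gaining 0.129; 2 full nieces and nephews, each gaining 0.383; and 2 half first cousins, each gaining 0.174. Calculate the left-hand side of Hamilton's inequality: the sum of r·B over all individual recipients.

r to a half-sibling = 1/4 (half-sibs share one parent — one path of length 2: r = (1/2)^2 = 1/4).
r to a full niece or nephew = 1/4 (full aunt/uncle↔niece/nephew: two paths of length 3 through the shared grandparent pair: r = 2·(1/2)^3 = 1/4).
r to a half first cousin = 1/16 (half first cousins share one grandparent — one path of length 4: r = (1/2)^4 = 1/16).
Summing one r·B term per recipient: 3·0.25·0.129 + 2·0.25·0.383 + 2·0.0625·0.174 = 0.31.

0.31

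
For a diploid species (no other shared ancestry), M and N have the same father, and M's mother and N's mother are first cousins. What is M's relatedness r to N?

With two independent routes of shared ancestry, r is the sum of the two contributions.
M and N are related in two ways: half-sibs through their shared father (r = 1/4) and second cousins through their mothers (r = 1/32).
r = 1/4 + 1/32 = 0.28125.

0.28125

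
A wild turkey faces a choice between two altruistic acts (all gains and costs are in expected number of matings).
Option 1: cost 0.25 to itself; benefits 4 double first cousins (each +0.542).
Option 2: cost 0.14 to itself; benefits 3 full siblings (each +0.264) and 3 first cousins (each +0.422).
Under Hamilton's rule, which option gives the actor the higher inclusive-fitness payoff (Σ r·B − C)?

Option 2

Option 1: r to a double first cousin = 0.25.
Option 1: Σ r·B − C = (4·0.25·0.542) − 0.25 = 0.292.
Option 2: r to a full sibling = 0.5.
Option 2: r to a first cousin = 0.125.
Option 2: Σ r·B − C = (3·0.5·0.264 + 3·0.125·0.422) − 0.14 = 0.41425.
Option 2 has the higher net inclusive-fitness payoff.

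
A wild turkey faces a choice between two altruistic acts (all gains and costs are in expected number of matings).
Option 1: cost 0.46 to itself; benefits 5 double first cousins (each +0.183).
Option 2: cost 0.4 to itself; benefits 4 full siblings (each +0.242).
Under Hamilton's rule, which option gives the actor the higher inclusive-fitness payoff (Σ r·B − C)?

Option 1: r to a double first cousin = 0.25.
Option 1: Σ r·B − C = (5·0.25·0.183) − 0.46 = -0.23125.
Option 2: r to a full sibling = 0.5.
Option 2: Σ r·B − C = (4·0.5·0.242) − 0.4 = 0.084.
Option 2 has the higher net inclusive-fitness payoff.

Option 2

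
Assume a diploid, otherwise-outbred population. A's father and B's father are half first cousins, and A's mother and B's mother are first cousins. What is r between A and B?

0.046875

With two independent routes of shared ancestry, r is the sum of the two contributions.
A and B are related in two ways: half second cousins through their fathers (r = 1/64) and second cousins through their mothers (r = 1/32).
r = 1/64 + 1/32 = 3/64 = 0.046875.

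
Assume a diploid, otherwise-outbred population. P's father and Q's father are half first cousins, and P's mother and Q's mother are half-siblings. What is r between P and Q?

0.078125

Wright's path rule: contributions from independent ancestry routes add.
P and Q are related in two ways: half second cousins through their fathers (r = 1/64) and half first cousins through their mothers (r = 1/16).
r = 1/64 + 1/16 = 0.078125.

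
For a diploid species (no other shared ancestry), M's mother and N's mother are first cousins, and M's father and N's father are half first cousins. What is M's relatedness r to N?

Relatedness sums over independent paths through distinct common ancestors.
M and N are related in two ways: second cousins through their mothers (r = 1/32) and half second cousins through their fathers (r = 1/64).
r = 1/32 + 1/64 = 0.046875.

0.046875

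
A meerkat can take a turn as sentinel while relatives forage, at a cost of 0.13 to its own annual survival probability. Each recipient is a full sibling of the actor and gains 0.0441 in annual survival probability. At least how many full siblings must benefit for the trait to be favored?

r to a full sibling = 1/2 (full sibs share both parents — two paths of length 2: r = 2·(1/2)^2 = 1/2).
Hamilton's rule: n·r·B > C  ⇒  n > C/(r·B) = 0.13/(0.5·0.0441) = 5.896.
The smallest integer exceeding 5.896 is 6.

6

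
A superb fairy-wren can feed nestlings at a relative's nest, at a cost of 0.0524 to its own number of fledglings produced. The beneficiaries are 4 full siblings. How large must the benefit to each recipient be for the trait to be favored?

0.0262

r to a full sibling = 1/2 (full sibs share both parents — two paths of length 2: r = 2·(1/2)^2 = 1/2).
Hamilton's rule with n recipients of equal r: n·r·B > C, so B > C/(n·r) = 0.0524/(4·0.5) = 0.0262.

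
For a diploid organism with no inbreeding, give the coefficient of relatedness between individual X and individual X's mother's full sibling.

0.25

Each parent–offspring link contributes a factor of 1/2, and independent paths through distinct common ancestors add.
Full aunt/uncle↔niece/nephew: two paths of length 3 through the shared grandparent pair: r = 2·(1/2)^3 = 1/4.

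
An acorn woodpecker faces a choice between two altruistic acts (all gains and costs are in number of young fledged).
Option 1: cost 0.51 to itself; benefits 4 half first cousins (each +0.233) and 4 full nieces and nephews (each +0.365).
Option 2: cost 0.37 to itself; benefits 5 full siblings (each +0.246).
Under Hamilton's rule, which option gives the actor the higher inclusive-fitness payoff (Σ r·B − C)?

Option 1: r to a half first cousin = 0.0625.
Option 1: r to a full niece or nephew = 0.25.
Option 1: Σ r·B − C = (4·0.0625·0.233 + 4·0.25·0.365) − 0.51 = -0.08675.
Option 2: r to a full sibling = 0.5.
Option 2: Σ r·B − C = (5·0.5·0.246) − 0.37 = 0.245.
Option 2 has the higher net inclusive-fitness payoff.

Option 2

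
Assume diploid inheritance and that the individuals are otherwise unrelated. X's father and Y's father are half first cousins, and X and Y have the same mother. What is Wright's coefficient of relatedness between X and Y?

0.265625

Independent pedigree routes through distinct common ancestors add.
X and Y are related in two ways: half second cousins through their fathers (r = 1/64) and half-sibs through their shared mother (r = 1/4).
r = 1/64 + 1/4 = 17/64 = 0.265625.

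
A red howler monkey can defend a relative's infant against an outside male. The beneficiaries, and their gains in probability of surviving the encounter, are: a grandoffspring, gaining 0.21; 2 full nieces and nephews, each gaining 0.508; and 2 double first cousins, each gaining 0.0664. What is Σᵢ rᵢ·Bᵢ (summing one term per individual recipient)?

r to a grandoffspring = 1/4 (two parent–offspring links: r = (1/2)^2 = 1/4).
r to a full niece or nephew = 0.25 (full aunt/uncle↔niece/nephew: two paths of length 3 through the shared grandparent pair: r = 2·(1/2)^3 = 1/4).
r to a double first cousin = 1/4 (double first cousins share both grandparent pairs — four paths of length 4: r = 4·(1/2)^4 = 1/4).
Summing one r·B term per recipient: 1·0.25·0.21 + 2·0.25·0.508 + 2·0.25·0.0664 = 0.3397.

0.3397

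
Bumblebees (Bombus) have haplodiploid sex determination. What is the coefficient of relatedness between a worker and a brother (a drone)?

Her haploid brother carries none of their father's genes and a random half of their mother's genome; that half matches the maternal half of her own genome with probability 1/2: r = 1/2 · 1/2 = 1/4.

0.25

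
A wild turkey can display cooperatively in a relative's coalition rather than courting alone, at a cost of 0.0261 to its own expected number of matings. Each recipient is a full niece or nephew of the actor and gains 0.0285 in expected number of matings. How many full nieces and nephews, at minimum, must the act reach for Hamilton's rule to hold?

4

r to a full niece or nephew = 0.25 (full aunt/uncle↔niece/nephew: two paths of length 3 through the shared grandparent pair: r = 2·(1/2)^3 = 1/4).
Hamilton's rule: n·r·B > C  ⇒  n > C/(r·B) = 0.0261/(0.25·0.0285) = 3.663.
The smallest integer exceeding 3.663 is 4.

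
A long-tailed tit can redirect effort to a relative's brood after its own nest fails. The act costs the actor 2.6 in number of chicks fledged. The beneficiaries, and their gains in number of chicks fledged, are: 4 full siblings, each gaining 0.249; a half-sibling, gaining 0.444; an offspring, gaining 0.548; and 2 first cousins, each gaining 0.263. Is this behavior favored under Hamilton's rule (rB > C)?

Hamilton's rule: the trait is favored when the sum of r·B over every recipient exceeds the actor's cost C.
r to a full sibling = 1/2 (full sibs share both parents — two paths of length 2: r = 2·(1/2)^2 = 1/2).
r to a half-sibling = 1/4 (half-sibs share one parent — one path of length 2: r = (1/2)^2 = 1/4).
r to an offspring = 0.5 (one parent–offspring link: r = (1/2)^1 = 1/2).
r to a first cousin = 0.125 (first cousins share one grandparent pair — two paths of length 4: r = 2·(1/2)^4 = 1/8).
Summing one r·B term per recipient: 4·0.5·0.249 + 1·0.25·0.444 + 1·0.5·0.548 + 2·0.125·0.263 = 0.94875.
0.94875 < 2.6: the indirect benefit is less than the cost.

No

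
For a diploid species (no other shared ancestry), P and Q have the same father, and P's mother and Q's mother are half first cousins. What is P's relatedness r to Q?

0.265625

Relatedness sums over independent paths through distinct common ancestors.
P and Q are related in two ways: half-sibs through their shared father (r = 1/4) and half second cousins through their mothers (r = 1/64).
r = 1/4 + 1/64 = 17/64 = 0.265625.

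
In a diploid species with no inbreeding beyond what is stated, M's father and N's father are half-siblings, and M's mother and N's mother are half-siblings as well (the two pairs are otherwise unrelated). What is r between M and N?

With two independent routes of shared ancestry, r is the sum of the two contributions.
M and N are related in two ways: half first cousins through their fathers (r = 1/16) and half first cousins through their mothers (r = 1/16).
r = 1/16 + 1/16 = 1/8 = 0.125.

0.125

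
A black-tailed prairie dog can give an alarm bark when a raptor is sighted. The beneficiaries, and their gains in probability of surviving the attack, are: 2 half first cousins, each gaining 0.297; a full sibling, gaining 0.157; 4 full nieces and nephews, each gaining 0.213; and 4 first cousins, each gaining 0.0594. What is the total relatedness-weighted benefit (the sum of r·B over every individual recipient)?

0.358325

r to a half first cousin = 0.0625 (half first cousins share one grandparent — one path of length 4: r = (1/2)^4 = 1/16).
r to a full sibling = 0.5 (full sibs share both parents — two paths of length 2: r = 2·(1/2)^2 = 1/2).
r to a full niece or nephew = 1/4 (full aunt/uncle↔niece/nephew: two paths of length 3 through the shared grandparent pair: r = 2·(1/2)^3 = 1/4).
r to a first cousin = 1/8 (first cousins share one grandparent pair — two paths of length 4: r = 2·(1/2)^4 = 1/8).
Summing one r·B term per recipient: 2·0.0625·0.297 + 1·0.5·0.157 + 4·0.25·0.213 + 4·0.125·0.0594 = 0.358325.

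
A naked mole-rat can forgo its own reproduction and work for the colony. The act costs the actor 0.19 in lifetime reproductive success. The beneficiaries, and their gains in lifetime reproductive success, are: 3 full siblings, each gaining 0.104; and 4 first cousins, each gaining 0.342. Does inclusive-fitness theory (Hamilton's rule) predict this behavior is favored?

Yes

Hamilton's rule: the trait is favored when the sum of r·B over every recipient exceeds the actor's cost C.
r to a full sibling = 0.5 (full sibs share both parents — two paths of length 2: r = 2·(1/2)^2 = 1/2).
r to a first cousin = 0.125 (first cousins share one grandparent pair — two paths of length 4: r = 2·(1/2)^4 = 1/8).
Summing one r·B term per recipient: 3·0.5·0.104 + 4·0.125·0.342 = 0.327.
0.327 > 0.19: the indirect benefit exceeds the cost.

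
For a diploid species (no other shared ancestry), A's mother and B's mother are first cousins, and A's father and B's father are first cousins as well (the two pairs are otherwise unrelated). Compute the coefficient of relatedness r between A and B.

Relatedness sums over independent paths through distinct common ancestors.
A and B are related in two ways: second cousins through their mothers (r = 1/32) and second cousins through their fathers (r = 1/32).
r = 1/32 + 1/32 = 0.0625.

0.0625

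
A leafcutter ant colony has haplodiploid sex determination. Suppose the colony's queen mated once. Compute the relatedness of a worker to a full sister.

Haplodiploid full sisters inherit their father's entire haploid genome identically (contributing 1/2) and on average half of their mother's contribution (1/2 · 1/2 = 1/4); r = 1/2 + 1/4 = 3/4.

0.75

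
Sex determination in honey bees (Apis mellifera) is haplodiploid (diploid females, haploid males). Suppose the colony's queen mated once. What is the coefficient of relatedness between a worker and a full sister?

Haplodiploid full sisters inherit their father's entire haploid genome identically (contributing 1/2) and on average half of their mother's contribution (1/2 · 1/2 = 1/4); r = 1/2 + 1/4 = 3/4.

0.75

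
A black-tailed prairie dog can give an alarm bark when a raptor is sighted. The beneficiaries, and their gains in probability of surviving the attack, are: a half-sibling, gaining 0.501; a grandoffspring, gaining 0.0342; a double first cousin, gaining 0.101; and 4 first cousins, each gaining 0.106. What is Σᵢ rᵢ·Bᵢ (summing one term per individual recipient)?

r to a half-sibling = 1/4 (half-sibs share one parent — one path of length 2: r = (1/2)^2 = 1/4).
r to a grandoffspring = 0.25 (two parent–offspring links: r = (1/2)^2 = 1/4).
r to a double first cousin = 0.25 (double first cousins share both grandparent pairs — four paths of length 4: r = 4·(1/2)^4 = 1/4).
r to a first cousin = 0.125 (first cousins share one grandparent pair — two paths of length 4: r = 2·(1/2)^4 = 1/8).
Summing one r·B term per recipient: 1·0.25·0.501 + 1·0.25·0.0342 + 1·0.25·0.101 + 4·0.125·0.106 = 0.21205.

0.21205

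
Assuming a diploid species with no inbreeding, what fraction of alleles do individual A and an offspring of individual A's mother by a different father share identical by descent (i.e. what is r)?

Each parent–offspring link contributes a factor of 1/2, and independent paths through distinct common ancestors add.
Half-sibs share one parent — one path of length 2: r = (1/2)^2 = 1/4.

0.25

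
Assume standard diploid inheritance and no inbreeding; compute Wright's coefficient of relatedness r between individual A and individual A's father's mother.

0.25

Each parent–offspring link contributes a factor of 1/2, and independent paths through distinct common ancestors add.
Two parent–offspring links: r = (1/2)^2 = 1/4.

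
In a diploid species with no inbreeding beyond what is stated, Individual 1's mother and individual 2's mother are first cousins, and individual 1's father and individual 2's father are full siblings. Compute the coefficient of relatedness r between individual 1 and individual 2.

0.15625

Independent pedigree routes through distinct common ancestors add.
Individual 1 and individual 2 are related in two ways: second cousins through their mothers (r = 1/32) and first cousins through their fathers (r = 1/8).
r = 1/32 + 1/8 = 5/32 = 0.15625.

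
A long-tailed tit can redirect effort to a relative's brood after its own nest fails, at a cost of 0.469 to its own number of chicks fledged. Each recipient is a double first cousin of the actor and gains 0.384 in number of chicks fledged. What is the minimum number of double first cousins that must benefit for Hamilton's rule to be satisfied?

r to a double first cousin = 1/4 (double first cousins share both grandparent pairs — four paths of length 4: r = 4·(1/2)^4 = 1/4).
Hamilton's rule: n·r·B > C  ⇒  n > C/(r·B) = 0.469/(0.25·0.384) = 4.885.
The smallest integer exceeding 4.885 is 5.

5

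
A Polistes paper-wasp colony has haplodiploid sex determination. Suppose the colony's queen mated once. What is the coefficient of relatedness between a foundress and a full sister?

Haplodiploid full sisters inherit their father's entire haploid genome identically (contributing 1/2) and on average half of their mother's contribution (1/2 · 1/2 = 1/4); r = 1/2 + 1/4 = 3/4.

0.75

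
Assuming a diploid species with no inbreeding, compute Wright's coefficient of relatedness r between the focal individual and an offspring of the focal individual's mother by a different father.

Each parent–offspring link contributes a factor of 1/2, and independent paths through distinct common ancestors add.
Half-sibs share one parent — one path of length 2: r = (1/2)^2 = 1/4.

0.25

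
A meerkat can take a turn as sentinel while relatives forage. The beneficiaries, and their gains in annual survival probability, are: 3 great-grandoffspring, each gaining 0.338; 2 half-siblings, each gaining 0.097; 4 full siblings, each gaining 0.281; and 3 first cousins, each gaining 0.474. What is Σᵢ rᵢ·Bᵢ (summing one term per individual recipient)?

0.915

r to a great-grandoffspring = 0.125 (three parent–offspring links: r = (1/2)^3 = 1/8).
r to a half-sibling = 1/4 (half-sibs share one parent — one path of length 2: r = (1/2)^2 = 1/4).
r to a full sibling = 0.5 (full sibs share both parents — two paths of length 2: r = 2·(1/2)^2 = 1/2).
r to a first cousin = 1/8 (first cousins share one grandparent pair — two paths of length 4: r = 2·(1/2)^4 = 1/8).
Summing one r·B term per recipient: 3·0.125·0.338 + 2·0.25·0.097 + 4·0.5·0.281 + 3·0.125·0.474 = 0.915.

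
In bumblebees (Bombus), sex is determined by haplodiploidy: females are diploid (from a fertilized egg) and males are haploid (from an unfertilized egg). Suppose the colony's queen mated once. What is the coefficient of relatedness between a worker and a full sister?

0.75

Haplodiploid full sisters inherit their father's entire haploid genome identically (contributing 1/2) and on average half of their mother's contribution (1/2 · 1/2 = 1/4); r = 1/2 + 1/4 = 3/4.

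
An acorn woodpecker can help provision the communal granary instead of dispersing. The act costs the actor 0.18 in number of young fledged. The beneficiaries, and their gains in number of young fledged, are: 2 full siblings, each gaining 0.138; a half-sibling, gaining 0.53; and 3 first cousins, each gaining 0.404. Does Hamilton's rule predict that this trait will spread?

Hamilton's rule: the trait is favored when the sum of r·B over every recipient exceeds the actor's cost C.
r to a full sibling = 0.5 (full sibs share both parents — two paths of length 2: r = 2·(1/2)^2 = 1/2).
r to a half-sibling = 1/4 (half-sibs share one parent — one path of length 2: r = (1/2)^2 = 1/4).
r to a first cousin = 1/8 (first cousins share one grandparent pair — two paths of length 4: r = 2·(1/2)^4 = 1/8).
Summing one r·B term per recipient: 2·0.5·0.138 + 1·0.25·0.53 + 3·0.125·0.404 = 0.422.
0.422 > 0.18: the indirect benefit exceeds the cost.

Yes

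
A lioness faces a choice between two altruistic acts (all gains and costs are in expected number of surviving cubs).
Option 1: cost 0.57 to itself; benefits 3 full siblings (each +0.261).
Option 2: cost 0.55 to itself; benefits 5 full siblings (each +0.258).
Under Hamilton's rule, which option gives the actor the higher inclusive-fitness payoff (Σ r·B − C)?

Option 1: r to a full sibling = 0.5.
Option 1: Σ r·B − C = (3·0.5·0.261) − 0.57 = -0.1785.
Option 2: r to a full sibling = 0.5.
Option 2: Σ r·B − C = (5·0.5·0.258) − 0.55 = 0.095.
Option 2 has the higher net inclusive-fitness payoff.

Option 2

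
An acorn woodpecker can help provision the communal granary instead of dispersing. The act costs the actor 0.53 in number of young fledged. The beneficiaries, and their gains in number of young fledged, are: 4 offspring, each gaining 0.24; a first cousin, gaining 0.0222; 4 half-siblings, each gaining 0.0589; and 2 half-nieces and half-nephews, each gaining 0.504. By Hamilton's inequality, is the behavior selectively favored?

Yes

Hamilton's rule: the trait is favored when the sum of r·B over every recipient exceeds the actor's cost C.
r to an offspring = 1/2 (one parent–offspring link: r = (1/2)^1 = 1/2).
r to a first cousin = 0.125 (first cousins share one grandparent pair — two paths of length 4: r = 2·(1/2)^4 = 1/8).
r to a half-sibling = 0.25 (half-sibs share one parent — one path of length 2: r = (1/2)^2 = 1/4).
r to a half-niece or half-nephew = 1/8 (half-aunt/uncle↔niece/nephew: one path of length 3: r = (1/2)^3 = 1/8).
Summing one r·B term per recipient: 4·0.5·0.24 + 1·0.125·0.0222 + 4·0.25·0.0589 + 2·0.125·0.504 = 0.667675.
0.667675 > 0.53: the indirect benefit exceeds the cost.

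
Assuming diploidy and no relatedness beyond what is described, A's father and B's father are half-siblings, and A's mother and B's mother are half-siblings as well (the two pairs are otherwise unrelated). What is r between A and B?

0.125

With two independent routes of shared ancestry, r is the sum of the two contributions.
A and B are related in two ways: half first cousins through their fathers (r = 1/16) and half first cousins through their mothers (r = 1/16).
r = 1/16 + 1/16 = 1/8 = 0.125.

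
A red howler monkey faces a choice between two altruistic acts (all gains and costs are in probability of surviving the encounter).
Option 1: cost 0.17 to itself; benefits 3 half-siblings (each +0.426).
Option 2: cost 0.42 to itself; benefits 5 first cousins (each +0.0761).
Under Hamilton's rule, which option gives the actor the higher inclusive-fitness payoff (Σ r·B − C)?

Option 1

Option 1: r to a half-sibling = 0.25.
Option 1: Σ r·B − C = (3·0.25·0.426) − 0.17 = 0.1495.
Option 2: r to a first cousin = 0.125.
Option 2: Σ r·B − C = (5·0.125·0.0761) − 0.42 = -0.3724375.
Option 1 has the higher net inclusive-fitness payoff.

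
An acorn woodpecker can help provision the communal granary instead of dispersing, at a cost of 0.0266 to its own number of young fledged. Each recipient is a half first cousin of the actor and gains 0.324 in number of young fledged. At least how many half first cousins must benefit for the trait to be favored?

r to a half first cousin = 0.0625 (half first cousins share one grandparent — one path of length 4: r = (1/2)^4 = 1/16).
Hamilton's rule: n·r·B > C  ⇒  n > C/(r·B) = 0.0266/(0.0625·0.324) = 1.314.
The smallest integer exceeding 1.314 is 2.

2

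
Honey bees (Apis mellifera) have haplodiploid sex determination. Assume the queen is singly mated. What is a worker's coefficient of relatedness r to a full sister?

0.75

Haplodiploid full sisters inherit their father's entire haploid genome identically (contributing 1/2) and on average half of their mother's contribution (1/2 · 1/2 = 1/4); r = 1/2 + 1/4 = 3/4.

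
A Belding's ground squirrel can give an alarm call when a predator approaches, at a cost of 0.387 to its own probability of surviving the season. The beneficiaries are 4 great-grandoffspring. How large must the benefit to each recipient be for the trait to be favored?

0.774

r to a great-grandoffspring = 0.125 (three parent–offspring links: r = (1/2)^3 = 1/8).
Hamilton's rule with n recipients of equal r: n·r·B > C, so B > C/(n·r) = 0.387/(4·0.125) = 0.774.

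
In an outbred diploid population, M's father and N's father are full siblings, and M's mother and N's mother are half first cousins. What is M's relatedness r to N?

0.140625

Relatedness sums over independent paths through distinct common ancestors.
M and N are related in two ways: first cousins through their fathers (r = 1/8) and half second cousins through their mothers (r = 1/64).
r = 1/8 + 1/64 = 0.140625.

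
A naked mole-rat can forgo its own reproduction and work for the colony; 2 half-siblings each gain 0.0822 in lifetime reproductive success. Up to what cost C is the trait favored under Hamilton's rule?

0.0411

r to a half-sibling = 1/4 (half-sibs share one parent — one path of length 2: r = (1/2)^2 = 1/4).
Hamilton's rule: n·r·B > C, so the trait is favored while C < n·r·B = 2·0.25·0.0822 = 0.0411.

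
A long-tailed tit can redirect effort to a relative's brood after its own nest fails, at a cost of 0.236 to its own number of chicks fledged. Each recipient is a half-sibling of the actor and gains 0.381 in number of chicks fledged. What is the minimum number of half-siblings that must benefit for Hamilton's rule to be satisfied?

3

r to a half-sibling = 1/4 (half-sibs share one parent — one path of length 2: r = (1/2)^2 = 1/4).
Hamilton's rule: n·r·B > C  ⇒  n > C/(r·B) = 0.236/(0.25·0.381) = 2.478.
The smallest integer exceeding 2.478 is 3.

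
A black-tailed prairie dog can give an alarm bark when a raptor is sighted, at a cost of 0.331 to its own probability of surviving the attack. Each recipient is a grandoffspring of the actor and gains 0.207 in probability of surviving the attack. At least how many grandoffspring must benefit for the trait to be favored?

r to a grandoffspring = 1/4 (two parent–offspring links: r = (1/2)^2 = 1/4).
Hamilton's rule: n·r·B > C  ⇒  n > C/(r·B) = 0.331/(0.25·0.207) = 6.396.
The smallest integer exceeding 6.396 is 7.

7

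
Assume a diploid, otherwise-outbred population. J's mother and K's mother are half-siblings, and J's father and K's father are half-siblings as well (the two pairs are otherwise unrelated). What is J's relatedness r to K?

Independent pedigree routes through distinct common ancestors add.
J and K are related in two ways: half first cousins through their mothers (r = 1/16) and half first cousins through their fathers (r = 1/16).
r = 1/16 + 1/16 = 1/8 = 0.125.

0.125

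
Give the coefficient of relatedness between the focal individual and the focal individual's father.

0.5

Each parent–offspring link contributes a factor of 1/2, and independent paths through distinct common ancestors add.
One parent–offspring link: r = (1/2)^1 = 1/2.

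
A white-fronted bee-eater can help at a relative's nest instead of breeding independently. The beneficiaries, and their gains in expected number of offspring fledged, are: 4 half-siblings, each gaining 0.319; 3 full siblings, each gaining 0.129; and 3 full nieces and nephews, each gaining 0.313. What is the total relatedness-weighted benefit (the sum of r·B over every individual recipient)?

r to a half-sibling = 1/4 (half-sibs share one parent — one path of length 2: r = (1/2)^2 = 1/4).
r to a full sibling = 1/2 (full sibs share both parents — two paths of length 2: r = 2·(1/2)^2 = 1/2).
r to a full niece or nephew = 1/4 (full aunt/uncle↔niece/nephew: two paths of length 3 through the shared grandparent pair: r = 2·(1/2)^3 = 1/4).
Summing one r·B term per recipient: 4·0.25·0.319 + 3·0.5·0.129 + 3·0.25·0.313 = 0.74725.

0.74725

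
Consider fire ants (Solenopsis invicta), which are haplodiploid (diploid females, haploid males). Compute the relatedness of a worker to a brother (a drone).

Her haploid brother carries none of their father's genes and a random half of their mother's genome; that half matches the maternal half of her own genome with probability 1/2: r = 1/2 · 1/2 = 1/4.

0.25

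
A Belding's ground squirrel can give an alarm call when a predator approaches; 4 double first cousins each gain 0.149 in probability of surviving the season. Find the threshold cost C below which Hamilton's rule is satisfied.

r to a double first cousin = 1/4 (double first cousins share both grandparent pairs — four paths of length 4: r = 4·(1/2)^4 = 1/4).
Hamilton's rule: n·r·B > C, so the trait is favored while C < n·r·B = 4·0.25·0.149 = 0.149.

0.149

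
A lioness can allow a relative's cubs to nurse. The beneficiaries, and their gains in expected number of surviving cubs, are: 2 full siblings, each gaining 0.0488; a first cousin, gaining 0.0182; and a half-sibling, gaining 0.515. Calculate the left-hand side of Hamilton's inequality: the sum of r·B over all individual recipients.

r to a full sibling = 1/2 (full sibs share both parents — two paths of length 2: r = 2·(1/2)^2 = 1/2).
r to a first cousin = 1/8 (first cousins share one grandparent pair — two paths of length 4: r = 2·(1/2)^4 = 1/8).
r to a half-sibling = 1/4 (half-sibs share one parent — one path of length 2: r = (1/2)^2 = 1/4).
Summing one r·B term per recipient: 2·0.5·0.0488 + 1·0.125·0.0182 + 1·0.25·0.515 = 0.179825.

0.179825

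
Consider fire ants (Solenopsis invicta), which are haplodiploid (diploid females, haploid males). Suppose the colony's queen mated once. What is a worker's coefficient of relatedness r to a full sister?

Haplodiploid full sisters inherit their father's entire haploid genome identically (contributing 1/2) and on average half of their mother's contribution (1/2 · 1/2 = 1/4); r = 1/2 + 1/4 = 3/4.

0.75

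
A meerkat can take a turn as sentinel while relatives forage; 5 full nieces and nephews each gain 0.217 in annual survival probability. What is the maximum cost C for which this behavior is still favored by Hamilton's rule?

0.27125

r to a full niece or nephew = 1/4 (full aunt/uncle↔niece/nephew: two paths of length 3 through the shared grandparent pair: r = 2·(1/2)^3 = 1/4).
Hamilton's rule: n·r·B > C, so the trait is favored while C < n·r·B = 5·0.25·0.217 = 0.27125.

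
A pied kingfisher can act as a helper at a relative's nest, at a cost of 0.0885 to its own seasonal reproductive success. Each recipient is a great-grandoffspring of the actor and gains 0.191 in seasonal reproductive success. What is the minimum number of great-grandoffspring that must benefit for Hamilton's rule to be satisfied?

4

r to a great-grandoffspring = 1/8 (three parent–offspring links: r = (1/2)^3 = 1/8).
Hamilton's rule: n·r·B > C  ⇒  n > C/(r·B) = 0.0885/(0.125·0.191) = 3.707.
The smallest integer exceeding 3.707 is 4.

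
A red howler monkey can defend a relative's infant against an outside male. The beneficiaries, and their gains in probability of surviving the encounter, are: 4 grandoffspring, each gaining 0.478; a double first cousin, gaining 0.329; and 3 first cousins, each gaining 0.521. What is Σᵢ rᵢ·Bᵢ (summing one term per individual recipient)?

0.755625

r to a grandoffspring = 0.25 (two parent–offspring links: r = (1/2)^2 = 1/4).
r to a double first cousin = 1/4 (double first cousins share both grandparent pairs — four paths of length 4: r = 4·(1/2)^4 = 1/4).
r to a first cousin = 1/8 (first cousins share one grandparent pair — two paths of length 4: r = 2·(1/2)^4 = 1/8).
Summing one r·B term per recipient: 4·0.25·0.478 + 1·0.25·0.329 + 3·0.125·0.521 = 0.755625.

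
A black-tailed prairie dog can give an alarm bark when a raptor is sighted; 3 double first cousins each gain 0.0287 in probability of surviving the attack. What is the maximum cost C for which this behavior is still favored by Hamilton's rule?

0.021525

r to a double first cousin = 0.25 (double first cousins share both grandparent pairs — four paths of length 4: r = 4·(1/2)^4 = 1/4).
Hamilton's rule: n·r·B > C, so the trait is favored while C < n·r·B = 3·0.25·0.0287 = 0.021525.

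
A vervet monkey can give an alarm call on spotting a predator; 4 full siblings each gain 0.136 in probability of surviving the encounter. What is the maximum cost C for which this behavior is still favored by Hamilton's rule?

0.272

r to a full sibling = 1/2 (full sibs share both parents — two paths of length 2: r = 2·(1/2)^2 = 1/2).
Hamilton's rule: n·r·B > C, so the trait is favored while C < n·r·B = 4·0.5·0.136 = 0.272.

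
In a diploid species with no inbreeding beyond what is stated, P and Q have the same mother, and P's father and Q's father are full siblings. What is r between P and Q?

Relatedness sums over independent paths through distinct common ancestors.
P and Q are related in two ways: half-sibs through their shared mother (r = 1/4) and first cousins through their fathers (r = 1/8).
r = 1/4 + 1/8 = 0.375.

0.375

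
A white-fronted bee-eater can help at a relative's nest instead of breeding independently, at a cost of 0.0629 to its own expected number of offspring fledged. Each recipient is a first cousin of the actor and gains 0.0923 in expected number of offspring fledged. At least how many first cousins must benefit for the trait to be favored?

r to a first cousin = 0.125 (first cousins share one grandparent pair — two paths of length 4: r = 2·(1/2)^4 = 1/8).
Hamilton's rule: n·r·B > C  ⇒  n > C/(r·B) = 0.0629/(0.125·0.0923) = 5.452.
The smallest integer exceeding 5.452 is 6.

6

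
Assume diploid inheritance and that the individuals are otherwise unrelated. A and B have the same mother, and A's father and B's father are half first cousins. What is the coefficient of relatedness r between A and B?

Relatedness sums over independent paths through distinct common ancestors.
A and B are related in two ways: half-sibs through their shared mother (r = 1/4) and half second cousins through their fathers (r = 1/64).
r = 1/4 + 1/64 = 17/64 = 0.265625.

0.265625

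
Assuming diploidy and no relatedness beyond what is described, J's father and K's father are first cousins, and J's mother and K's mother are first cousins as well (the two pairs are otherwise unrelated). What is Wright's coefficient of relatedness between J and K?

0.0625

Relatedness sums over independent paths through distinct common ancestors.
J and K are related in two ways: second cousins through their fathers (r = 1/32) and second cousins through their mothers (r = 1/32).
r = 1/32 + 1/32 = 1/16 = 0.0625.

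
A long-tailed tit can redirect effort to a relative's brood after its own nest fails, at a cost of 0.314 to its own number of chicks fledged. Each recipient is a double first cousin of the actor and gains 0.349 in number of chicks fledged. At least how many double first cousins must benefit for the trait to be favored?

4

r to a double first cousin = 1/4 (double first cousins share both grandparent pairs — four paths of length 4: r = 4·(1/2)^4 = 1/4).
Hamilton's rule: n·r·B > C  ⇒  n > C/(r·B) = 0.314/(0.25·0.349) = 3.599.
The smallest integer exceeding 3.599 is 4.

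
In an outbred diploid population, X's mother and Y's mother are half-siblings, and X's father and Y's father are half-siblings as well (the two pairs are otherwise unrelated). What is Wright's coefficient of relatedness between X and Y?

0.125

Relatedness sums over independent paths through distinct common ancestors.
X and Y are related in two ways: half first cousins through their mothers (r = 1/16) and half first cousins through their fathers (r = 1/16).
r = 1/16 + 1/16 = 0.125.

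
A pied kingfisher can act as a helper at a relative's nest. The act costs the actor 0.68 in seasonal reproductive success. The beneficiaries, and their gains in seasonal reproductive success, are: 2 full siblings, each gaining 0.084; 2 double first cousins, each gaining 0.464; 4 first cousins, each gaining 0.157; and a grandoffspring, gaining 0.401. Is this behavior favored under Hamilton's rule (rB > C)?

Hamilton's rule: the trait is favored when the sum of r·B over every recipient exceeds the actor's cost C.
r to a full sibling = 1/2 (full sibs share both parents — two paths of length 2: r = 2·(1/2)^2 = 1/2).
r to a double first cousin = 1/4 (double first cousins share both grandparent pairs — four paths of length 4: r = 4·(1/2)^4 = 1/4).
r to a first cousin = 1/8 (first cousins share one grandparent pair — two paths of length 4: r = 2·(1/2)^4 = 1/8).
r to a grandoffspring = 0.25 (two parent–offspring links: r = (1/2)^2 = 1/4).
Summing one r·B term per recipient: 2·0.5·0.084 + 2·0.25·0.464 + 4·0.125·0.157 + 1·0.25·0.401 = 0.49475.
0.49475 < 0.68: the indirect benefit is less than the cost.

No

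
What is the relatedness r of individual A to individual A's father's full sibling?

0.25

Each parent–offspring link contributes a factor of 1/2, and independent paths through distinct common ancestors add.
Full aunt/uncle↔niece/nephew: two paths of length 3 through the shared grandparent pair: r = 2·(1/2)^3 = 1/4.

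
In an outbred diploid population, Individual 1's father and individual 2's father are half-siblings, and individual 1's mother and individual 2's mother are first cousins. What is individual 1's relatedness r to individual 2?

With two independent routes of shared ancestry, r is the sum of the two contributions.
Individual 1 and individual 2 are related in two ways: half first cousins through their fathers (r = 1/16) and second cousins through their mothers (r = 1/32).
r = 1/16 + 1/32 = 3/32 = 0.09375.

0.09375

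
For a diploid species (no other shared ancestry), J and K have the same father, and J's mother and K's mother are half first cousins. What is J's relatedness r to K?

Relatedness sums over independent paths through distinct common ancestors.
J and K are related in two ways: half-sibs through their shared father (r = 1/4) and half second cousins through their mothers (r = 1/64).
r = 1/4 + 1/64 = 0.265625.

0.265625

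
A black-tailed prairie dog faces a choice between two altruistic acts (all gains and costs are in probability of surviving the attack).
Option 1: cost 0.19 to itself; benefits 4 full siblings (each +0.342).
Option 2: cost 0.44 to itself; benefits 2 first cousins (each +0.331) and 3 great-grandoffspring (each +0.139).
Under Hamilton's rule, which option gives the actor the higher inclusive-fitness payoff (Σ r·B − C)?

Option 1: r to a full sibling = 0.5.
Option 1: Σ r·B − C = (4·0.5·0.342) − 0.19 = 0.494.
Option 2: r to a first cousin = 0.125.
Option 2: r to a great-grandoffspring = 0.125.
Option 2: Σ r·B − C = (2·0.125·0.331 + 3·0.125·0.139) − 0.44 = -0.305125.
Option 1 has the higher net inclusive-fitness payoff.

Option 1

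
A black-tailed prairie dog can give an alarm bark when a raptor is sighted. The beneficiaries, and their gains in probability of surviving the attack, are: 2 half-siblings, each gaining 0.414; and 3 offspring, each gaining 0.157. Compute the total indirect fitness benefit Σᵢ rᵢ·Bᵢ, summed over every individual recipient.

0.4425

r to a half-sibling = 0.25 (half-sibs share one parent — one path of length 2: r = (1/2)^2 = 1/4).
r to an offspring = 0.5 (one parent–offspring link: r = (1/2)^1 = 1/2).
Summing one r·B term per recipient: 2·0.25·0.414 + 3·0.5·0.157 = 0.4425.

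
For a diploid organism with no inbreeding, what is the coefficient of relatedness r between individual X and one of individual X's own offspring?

Each parent–offspring link contributes a factor of 1/2, and independent paths through distinct common ancestors add.
One parent–offspring link: r = (1/2)^1 = 1/2.

0.5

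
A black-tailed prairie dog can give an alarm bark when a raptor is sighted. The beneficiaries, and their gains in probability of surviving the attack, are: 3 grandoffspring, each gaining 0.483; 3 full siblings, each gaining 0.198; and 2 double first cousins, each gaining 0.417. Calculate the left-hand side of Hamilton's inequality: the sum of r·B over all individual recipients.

0.86775

r to a grandoffspring = 1/4 (two parent–offspring links: r = (1/2)^2 = 1/4).
r to a full sibling = 1/2 (full sibs share both parents — two paths of length 2: r = 2·(1/2)^2 = 1/2).
r to a double first cousin = 0.25 (double first cousins share both grandparent pairs — four paths of length 4: r = 4·(1/2)^4 = 1/4).
Summing one r·B term per recipient: 3·0.25·0.483 + 3·0.5·0.198 + 2·0.25·0.417 = 0.86775.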